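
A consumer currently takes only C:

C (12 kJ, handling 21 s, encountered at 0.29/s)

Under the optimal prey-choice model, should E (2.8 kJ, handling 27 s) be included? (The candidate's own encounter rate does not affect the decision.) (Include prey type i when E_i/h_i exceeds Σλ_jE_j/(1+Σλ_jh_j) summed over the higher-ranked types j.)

No

On C alone, R = ΣλE/(1+Σλh) = 3.48/7.09 = 0.4908 kJ/s.
E: E/h = 2.8/27 = 0.1037 kJ/s.
0.1037 < 0.4908, so adding E would lower the average — exclude it.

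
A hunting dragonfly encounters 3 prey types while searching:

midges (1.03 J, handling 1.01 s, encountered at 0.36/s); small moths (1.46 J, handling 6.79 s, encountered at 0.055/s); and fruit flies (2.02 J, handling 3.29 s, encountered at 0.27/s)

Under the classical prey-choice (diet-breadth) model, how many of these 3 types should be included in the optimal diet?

2

Profitabilities (E/h, J/s): midges 1.02, fruit flies 0.614, small moths 0.215. Add prey in this order while the next type's profitability exceeds the intake rate on those already taken.
Rate on top 1: 0.2719. fruit flies: 0.614 > 0.2719 → include.
Rate on top 2: 0.4069. small moths: 0.215 < 0.4069 → exclude; stop.
Optimal diet: midges, fruit flies — 2 of 3 types.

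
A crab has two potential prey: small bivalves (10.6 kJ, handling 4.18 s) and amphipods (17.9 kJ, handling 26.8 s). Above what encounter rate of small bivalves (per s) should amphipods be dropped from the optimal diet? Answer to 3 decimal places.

The zero-one rule: include amphipods iff E₂/h₂ > λE₁/(1+λh₁). Equality gives the switch point.
λE₁h₂ = E₂ + λE₂h₁ ⇒ λ = E₂/(E₁h₂ − E₂h₁) = 17.9/(284.1 − 74.82) = 0.08554 per s.

0.086 per s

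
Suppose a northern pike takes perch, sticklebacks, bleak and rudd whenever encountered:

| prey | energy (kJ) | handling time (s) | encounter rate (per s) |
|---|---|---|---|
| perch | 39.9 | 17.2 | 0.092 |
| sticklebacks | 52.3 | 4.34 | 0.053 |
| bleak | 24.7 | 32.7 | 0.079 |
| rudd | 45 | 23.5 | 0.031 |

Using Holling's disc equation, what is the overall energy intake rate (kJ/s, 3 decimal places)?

R = Σλ_iE_i / (1 + Σλ_ih_i)
Numerator: 0.092×39.9 + 0.053×52.3 + 0.079×24.7 + 0.031×45 = 9.789
Denominator: 1 + 0.092×17.2 + 0.053×4.34 + 0.079×32.7 + 0.031×23.5 = 6.124
R = 9.789/6.124 = 1.598 kJ/s

1.598 kJ/s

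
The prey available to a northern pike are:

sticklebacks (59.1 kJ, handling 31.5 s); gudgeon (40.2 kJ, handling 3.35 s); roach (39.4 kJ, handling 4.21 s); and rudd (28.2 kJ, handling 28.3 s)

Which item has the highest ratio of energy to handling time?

gudgeon

In descending order of E/h:
gudgeon: 40.2/3.35 = 12 kJ/s
roach: 39.4/4.21 = 9.36 kJ/s
sticklebacks: 59.1/31.5 = 1.88 kJ/s
rudd: 28.2/28.3 = 0.996 kJ/s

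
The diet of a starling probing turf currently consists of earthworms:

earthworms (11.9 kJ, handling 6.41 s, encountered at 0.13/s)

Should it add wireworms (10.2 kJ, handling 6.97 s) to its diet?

Current rate: (0.13×11.9)/(1 + 0.13×6.41) = 0.8438 kJ/s.
wireworms: E/h = 10.2/6.97 = 1.463 kJ/s.
1.463 > 0.8438, so adding wireworms raises the average — include it.

Yes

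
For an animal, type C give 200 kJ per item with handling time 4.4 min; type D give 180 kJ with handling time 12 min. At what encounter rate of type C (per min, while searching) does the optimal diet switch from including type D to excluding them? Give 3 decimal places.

0.112 per min

Drop type D once their profitability E₂/h₂ falls below the rate achievable on type C alone: E₂/h₂ = λE₁/(1 + λh₁).
Solve for λ: λE₁h₂ = E₂(1 + λh₁) → λ(E₁h₂ − E₂h₁) = E₂ → λ = E₂/(E₁h₂ − E₂h₁).
λ = 180/(200×12 − 180×4.4) = 180/1608 = 0.1119 per min.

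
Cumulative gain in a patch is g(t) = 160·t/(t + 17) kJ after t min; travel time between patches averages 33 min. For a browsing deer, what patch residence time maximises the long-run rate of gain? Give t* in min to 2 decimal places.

23.69 min

Maximise g(t)/(T+t): set derivative to zero → g'(t)(T+t) = g(t).
g'(t) = 160·17/(t + 17)². Setting 160·17/(t+17)² = 160t/[(t+17)(33+t)] gives 17(33+t) = t(t+17), so t² = 17×33 = 561.
t* = √561 = 23.69 min.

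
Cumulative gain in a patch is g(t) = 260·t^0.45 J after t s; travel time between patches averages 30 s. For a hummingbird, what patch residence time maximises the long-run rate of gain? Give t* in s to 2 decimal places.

Optimal t* satisfies g'(t*) = g(t*)/(T + t*).
g'(t) = 0.45·260·t^-0.55. Setting 0.45·260·t^-0.55 = 260·t^0.45/(30+t) gives 0.45(30+t) = t, so 0.55·t = 0.45×30.
t* = 0.45×30/0.55 = 24.55 s.

24.55 s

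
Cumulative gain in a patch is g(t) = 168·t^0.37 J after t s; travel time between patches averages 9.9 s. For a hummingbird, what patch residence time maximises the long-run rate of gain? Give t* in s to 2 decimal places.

5.81 s

Optimal t* satisfies g'(t*) = g(t*)/(T + t*).
g'(t) = 0.37·168·t^-0.63. Setting 0.37·168·t^-0.63 = 168·t^0.37/(9.9+t) gives 0.37(9.9+t) = t, so 0.63·t = 0.37×9.9.
t* = 0.37×9.9/0.63 = 5.814 s.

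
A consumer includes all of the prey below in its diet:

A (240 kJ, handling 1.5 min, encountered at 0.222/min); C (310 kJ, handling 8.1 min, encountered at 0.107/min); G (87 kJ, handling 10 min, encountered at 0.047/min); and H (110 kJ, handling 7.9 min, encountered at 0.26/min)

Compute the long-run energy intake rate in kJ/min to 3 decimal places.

25.222 kJ/min

Energy encountered per unit search time: 0.222×240 + 0.107×310 + 0.047×87 + 0.26×110 = 119.1 kJ/min.
Handling time per unit search time: 0.222×1.5 + 0.107×8.1 + 0.047×10 + 0.26×7.9 = 3.724.
Rate = 119.1/(1 + 3.724) = 25.22 kJ/min.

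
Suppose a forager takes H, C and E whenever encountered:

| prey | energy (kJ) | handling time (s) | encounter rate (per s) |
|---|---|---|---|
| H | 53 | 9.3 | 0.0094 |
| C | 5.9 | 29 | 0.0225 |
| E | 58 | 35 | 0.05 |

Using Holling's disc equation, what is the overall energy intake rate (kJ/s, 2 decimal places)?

R = (0.0094×53 + 0.0225×5.9 + 0.05×58) / (1 + 0.0094×9.3 + 0.0225×29 + 0.05×35) = 3.531/3.49 = 1.012 kJ/s.

1.01 kJ/s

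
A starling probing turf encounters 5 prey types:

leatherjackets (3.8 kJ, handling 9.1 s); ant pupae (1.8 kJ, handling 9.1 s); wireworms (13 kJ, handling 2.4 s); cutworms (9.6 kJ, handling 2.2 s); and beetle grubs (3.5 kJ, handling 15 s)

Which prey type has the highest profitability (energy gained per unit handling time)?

wireworms

Profitability E/h (kJ/s): leatherjackets = 3.8/9.1 = 0.418, ant pupae = 1.8/9.1 = 0.198, wireworms = 13/2.4 = 5.42, cutworms = 9.6/2.2 = 4.36, beetle grubs = 3.5/15 = 0.233.
Ranked: wireworms > cutworms > leatherjackets > beetle grubs > ant pupae.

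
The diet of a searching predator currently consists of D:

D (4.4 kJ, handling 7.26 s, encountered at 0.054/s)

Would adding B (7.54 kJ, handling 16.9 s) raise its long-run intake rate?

Yes

Current rate: (0.054×4.4)/(1 + 0.054×7.26) = 0.1707 kJ/s.
B: E/h = 7.54/16.9 = 0.4462 kJ/s.
0.4462 > 0.1707, so adding B raises the average — include it.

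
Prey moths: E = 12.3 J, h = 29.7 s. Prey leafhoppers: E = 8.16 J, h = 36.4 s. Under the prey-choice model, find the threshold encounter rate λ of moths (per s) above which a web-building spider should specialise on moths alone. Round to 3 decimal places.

0.040 per s

The zero-one rule: include leafhoppers iff E₂/h₂ > λE₁/(1+λh₁). Equality gives the switch point.
λE₁h₂ = E₂ + λE₂h₁ ⇒ λ = E₂/(E₁h₂ − E₂h₁) = 8.16/(447.7 − 242.4) = 0.03973 per s.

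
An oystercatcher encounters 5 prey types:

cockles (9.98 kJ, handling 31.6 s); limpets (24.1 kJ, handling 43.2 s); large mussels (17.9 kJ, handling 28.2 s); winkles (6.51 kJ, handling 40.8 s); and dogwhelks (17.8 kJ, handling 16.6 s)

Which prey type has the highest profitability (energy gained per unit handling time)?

In descending order of E/h:
dogwhelks: 17.8/16.6 = 1.07 kJ/s
large mussels: 17.9/28.2 = 0.635 kJ/s
limpets: 24.1/43.2 = 0.558 kJ/s
cockles: 9.98/31.6 = 0.316 kJ/s
winkles: 6.51/40.8 = 0.16 kJ/s

dogwhelks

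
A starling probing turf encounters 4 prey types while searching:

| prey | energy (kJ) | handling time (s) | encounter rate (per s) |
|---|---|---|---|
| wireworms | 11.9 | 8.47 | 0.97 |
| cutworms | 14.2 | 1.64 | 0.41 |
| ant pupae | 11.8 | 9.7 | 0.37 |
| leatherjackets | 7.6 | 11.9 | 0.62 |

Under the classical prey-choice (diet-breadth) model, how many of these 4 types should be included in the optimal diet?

E/h in descending order: cutworms 8.66, wireworms 1.4, ant pupae 1.22, leatherjackets 0.639 kJ/s. The optimal diet is the largest prefix of this list for which every included type satisfies E_i/h_i > R on the types above it.
Rate on top 1: 3.481. wireworms: 1.4 < 3.481 → exclude; stop.
Optimal diet: cutworms — 1 of 4 types.

1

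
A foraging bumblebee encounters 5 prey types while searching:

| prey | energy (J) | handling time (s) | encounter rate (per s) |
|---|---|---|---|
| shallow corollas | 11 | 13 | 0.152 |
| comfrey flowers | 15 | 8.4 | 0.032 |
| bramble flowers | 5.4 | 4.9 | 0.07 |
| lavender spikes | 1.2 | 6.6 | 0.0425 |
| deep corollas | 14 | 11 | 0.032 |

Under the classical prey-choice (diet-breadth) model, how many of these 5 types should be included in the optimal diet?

4

E/h in descending order: comfrey flowers 1.79, deep corollas 1.27, bramble flowers 1.1, shallow corollas 0.846, lavender spikes 0.182 J/s. The optimal diet is the largest prefix of this list for which every included type satisfies E_i/h_i > R on the types above it.
Rate on top 1: 0.3783. deep corollas: 1.27 > 0.3783 → include.
Rate on top 2: 0.5726. bramble flowers: 1.1 > 0.5726 → include.
Rate on top 3: 0.665. shallow corollas: 0.846 > 0.665 → include.
Rate on top 4: 0.7559. lavender spikes: 0.182 < 0.7559 → exclude; stop.
Optimal diet: comfrey flowers, deep corollas, bramble flowers, shallow corollas — 4 of 5 types.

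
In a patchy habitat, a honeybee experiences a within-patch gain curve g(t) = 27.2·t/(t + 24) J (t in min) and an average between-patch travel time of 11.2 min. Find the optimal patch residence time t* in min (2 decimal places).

Optimal t* satisfies g'(t*) = g(t*)/(T + t*).
g'(t) = 27.2·24/(t + 24)². Setting 27.2·24/(t+24)² = 27.2t/[(t+24)(11.2+t)] gives 24(11.2+t) = t(t+24), so t² = 24×11.2 = 268.8.
t* = √268.8 = 16.4 min.

16.40 min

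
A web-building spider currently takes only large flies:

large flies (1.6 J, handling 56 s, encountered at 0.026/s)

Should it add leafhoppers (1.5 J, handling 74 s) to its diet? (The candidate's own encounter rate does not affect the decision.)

Yes

Intake rate on the current diet: R = (0.026×1.6) / (1 + 0.026×56) = 0.0416/2.456 = 0.01694 J/s.
leafhoppers: E/h = 1.5/74 = 0.02027 J/s.
0.02027 > 0.01694, so adding leafhoppers raises the average — include it.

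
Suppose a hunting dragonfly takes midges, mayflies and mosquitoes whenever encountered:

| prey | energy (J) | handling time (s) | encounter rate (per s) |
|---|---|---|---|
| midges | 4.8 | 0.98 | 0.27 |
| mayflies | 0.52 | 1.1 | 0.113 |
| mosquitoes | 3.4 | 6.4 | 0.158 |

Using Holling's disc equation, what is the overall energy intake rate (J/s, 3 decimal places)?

R = Σλ_iE_i / (1 + Σλ_ih_i)
Numerator: 0.27×4.8 + 0.113×0.52 + 0.158×3.4 = 1.892
Denominator: 1 + 0.27×0.98 + 0.113×1.1 + 0.158×6.4 = 2.4
R = 1.892/2.4 = 0.7883 J/s

0.788 J/s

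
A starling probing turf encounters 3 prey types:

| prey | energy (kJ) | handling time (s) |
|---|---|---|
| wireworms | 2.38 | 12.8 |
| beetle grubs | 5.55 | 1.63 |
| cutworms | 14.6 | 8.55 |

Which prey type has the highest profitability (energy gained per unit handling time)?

Profitability E/h (kJ/s): wireworms = 2.38/12.8 = 0.186, beetle grubs = 5.55/1.63 = 3.4, cutworms = 14.6/8.55 = 1.71.
Ranked: beetle grubs > cutworms > wireworms.

beetle grubs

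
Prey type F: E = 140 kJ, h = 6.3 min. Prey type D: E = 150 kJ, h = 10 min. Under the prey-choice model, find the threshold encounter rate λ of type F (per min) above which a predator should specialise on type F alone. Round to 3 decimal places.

Drop type D once their profitability E₂/h₂ falls below the rate achievable on type F alone: E₂/h₂ = λE₁/(1 + λh₁).
Solve for λ: λE₁h₂ = E₂(1 + λh₁) → λ(E₁h₂ − E₂h₁) = E₂ → λ = E₂/(E₁h₂ − E₂h₁).
λ = 150/(140×10 − 150×6.3) = 150/455 = 0.3297 per min.

0.330 per min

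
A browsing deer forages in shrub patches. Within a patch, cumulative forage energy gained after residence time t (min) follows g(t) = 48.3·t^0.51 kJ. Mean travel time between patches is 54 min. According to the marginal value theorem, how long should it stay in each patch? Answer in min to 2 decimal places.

By the marginal value theorem, leave when the instantaneous gain rate g'(t) equals the habitat-wide average g(t)/(T + t).
g'(t) = 0.51·48.3·t^-0.49. Setting 0.51·48.3·t^-0.49 = 48.3·t^0.51/(54+t) gives 0.51(54+t) = t, so 0.49·t = 0.51×54.
t* = 0.51×54/0.49 = 56.2 min.

56.20 min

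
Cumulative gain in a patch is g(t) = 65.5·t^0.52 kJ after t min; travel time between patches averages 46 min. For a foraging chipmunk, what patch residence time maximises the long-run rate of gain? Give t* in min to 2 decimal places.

49.83 min

Maximise g(t)/(T+t): set derivative to zero → g'(t)(T+t) = g(t).
g'(t) = 0.52·65.5·t^-0.48. Setting 0.52·65.5·t^-0.48 = 65.5·t^0.52/(46+t) gives 0.52(46+t) = t, so 0.48·t = 0.52×46.
t* = 0.52×46/0.48 = 49.83 min.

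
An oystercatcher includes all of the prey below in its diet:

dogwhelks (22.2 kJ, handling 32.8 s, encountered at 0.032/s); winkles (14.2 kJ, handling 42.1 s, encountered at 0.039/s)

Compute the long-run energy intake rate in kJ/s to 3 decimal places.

Energy encountered per unit search time: 0.032×22.2 + 0.039×14.2 = 1.264 kJ/s.
Handling time per unit search time: 0.032×32.8 + 0.039×42.1 = 2.692.
Rate = 1.264/(1 + 2.692) = 0.3425 kJ/s.

0.342 kJ/s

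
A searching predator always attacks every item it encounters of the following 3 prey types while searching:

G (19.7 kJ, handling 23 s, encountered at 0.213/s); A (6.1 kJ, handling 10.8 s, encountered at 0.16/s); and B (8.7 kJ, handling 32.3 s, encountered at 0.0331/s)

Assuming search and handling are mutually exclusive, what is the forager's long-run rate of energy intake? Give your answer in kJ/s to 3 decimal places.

0.628 kJ/s

Energy encountered per unit search time: 0.213×19.7 + 0.16×6.1 + 0.0331×8.7 = 5.46 kJ/s.
Handling time per unit search time: 0.213×23 + 0.16×10.8 + 0.0331×32.3 = 7.696.
Rate = 5.46/(1 + 7.696) = 0.6279 kJ/s.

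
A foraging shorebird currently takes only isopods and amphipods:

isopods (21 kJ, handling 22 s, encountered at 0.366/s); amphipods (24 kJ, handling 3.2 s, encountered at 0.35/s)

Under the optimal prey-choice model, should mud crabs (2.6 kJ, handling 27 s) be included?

No

Current rate: (0.366×21 + 0.35×24)/(1 + 0.366×22 + 0.35×3.2) = 1.581 kJ/s.
Profitability of mud crabs: 2.6/27 = 0.0963 kJ/s.
0.0963 < 1.581, so adding mud crabs would lower the average — exclude it.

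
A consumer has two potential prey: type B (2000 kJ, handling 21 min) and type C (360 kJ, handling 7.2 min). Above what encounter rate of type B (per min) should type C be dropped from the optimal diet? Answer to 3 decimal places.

0.053 per min

Drop type C once their profitability E₂/h₂ falls below the rate achievable on type B alone: E₂/h₂ = λE₁/(1 + λh₁).
Solve for λ: λE₁h₂ = E₂(1 + λh₁) → λ(E₁h₂ − E₂h₁) = E₂ → λ = E₂/(E₁h₂ − E₂h₁).
λ = 360/(2000×7.2 − 360×21) = 360/6840 = 0.05263 per min.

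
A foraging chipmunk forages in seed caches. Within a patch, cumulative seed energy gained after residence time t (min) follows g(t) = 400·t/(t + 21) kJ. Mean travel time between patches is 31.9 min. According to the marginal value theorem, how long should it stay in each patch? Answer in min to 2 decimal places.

Optimal t* satisfies g'(t*) = g(t*)/(T + t*).
g'(t) = 400·21/(t + 21)². Setting 400·21/(t+21)² = 400t/[(t+21)(31.9+t)] gives 21(31.9+t) = t(t+21), so t² = 21×31.9 = 669.9.
t* = √669.9 = 25.88 min.

25.88 min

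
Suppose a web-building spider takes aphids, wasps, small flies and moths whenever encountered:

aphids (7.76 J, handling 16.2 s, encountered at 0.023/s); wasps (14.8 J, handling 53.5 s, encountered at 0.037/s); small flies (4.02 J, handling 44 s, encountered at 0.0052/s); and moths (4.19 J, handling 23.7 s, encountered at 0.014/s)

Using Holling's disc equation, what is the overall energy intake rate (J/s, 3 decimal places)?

Energy encountered per unit search time: 0.023×7.76 + 0.037×14.8 + 0.0052×4.02 + 0.014×4.19 = 0.8056 J/s.
Handling time per unit search time: 0.023×16.2 + 0.037×53.5 + 0.0052×44 + 0.014×23.7 = 2.913.
Rate = 0.8056/(1 + 2.913) = 0.2059 J/s.

0.206 J/s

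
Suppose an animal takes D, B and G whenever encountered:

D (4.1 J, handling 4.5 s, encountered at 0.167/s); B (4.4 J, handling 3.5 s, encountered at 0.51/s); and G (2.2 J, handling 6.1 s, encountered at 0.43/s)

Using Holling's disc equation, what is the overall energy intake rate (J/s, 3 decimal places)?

0.629 J/s

Energy encountered per unit search time: 0.167×4.1 + 0.51×4.4 + 0.43×2.2 = 3.875 J/s.
Handling time per unit search time: 0.167×4.5 + 0.51×3.5 + 0.43×6.1 = 5.159.
Rate = 3.875/(1 + 5.159) = 0.6291 J/s.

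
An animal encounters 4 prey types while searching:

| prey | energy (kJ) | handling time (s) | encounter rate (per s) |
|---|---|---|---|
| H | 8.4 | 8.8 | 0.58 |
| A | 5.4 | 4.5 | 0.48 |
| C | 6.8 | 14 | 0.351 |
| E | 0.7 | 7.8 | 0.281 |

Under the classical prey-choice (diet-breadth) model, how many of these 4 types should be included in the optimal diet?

Rank by E/h (kJ/s): A 1.2, H 0.955, C 0.486, E 0.0897. Include each in turn until the next type's E/h falls below the running intake rate.
Rate on top 1: 0.8203. H: 0.955 > 0.8203 → include.
Rate on top 2: 0.9032. C: 0.486 < 0.9032 → exclude; stop.
Optimal diet: A, H — 2 of 4 types.

2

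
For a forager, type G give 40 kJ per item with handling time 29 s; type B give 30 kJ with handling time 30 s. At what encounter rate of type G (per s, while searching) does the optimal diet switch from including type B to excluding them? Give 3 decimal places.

0.091 per s

Drop type B once their profitability E₂/h₂ falls below the rate achievable on type G alone: E₂/h₂ = λE₁/(1 + λh₁).
Solve for λ: λE₁h₂ = E₂(1 + λh₁) → λ(E₁h₂ − E₂h₁) = E₂ → λ = E₂/(E₁h₂ − E₂h₁).
λ = 30/(40×30 − 30×29) = 30/330 = 0.09091 per s.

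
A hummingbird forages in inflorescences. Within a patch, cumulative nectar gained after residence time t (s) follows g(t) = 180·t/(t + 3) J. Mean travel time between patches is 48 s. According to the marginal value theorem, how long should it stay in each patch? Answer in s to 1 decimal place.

Optimal t* satisfies g'(t*) = g(t*)/(T + t*).
g'(t) = 180·3/(t + 3)². Setting 180·3/(t+3)² = 180t/[(t+3)(48+t)] gives 3(48+t) = t(t+3), so t² = 3×48 = 144.
t* = √144 = 12 s.

12.0 s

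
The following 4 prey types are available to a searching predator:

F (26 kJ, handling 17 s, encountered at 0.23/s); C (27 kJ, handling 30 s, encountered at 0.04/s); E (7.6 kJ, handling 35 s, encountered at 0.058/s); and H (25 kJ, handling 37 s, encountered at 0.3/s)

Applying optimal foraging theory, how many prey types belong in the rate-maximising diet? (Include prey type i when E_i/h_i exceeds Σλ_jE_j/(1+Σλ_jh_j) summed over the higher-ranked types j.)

1

Profitabilities (E/h, kJ/s): F 1.53, C 0.9, H 0.676, E 0.217. Add prey in this order while the next type's profitability exceeds the intake rate on those already taken.
Rate on top 1: 1.218. C: 0.9 < 1.218 → exclude; stop.
Optimal diet: F — 1 of 4 types.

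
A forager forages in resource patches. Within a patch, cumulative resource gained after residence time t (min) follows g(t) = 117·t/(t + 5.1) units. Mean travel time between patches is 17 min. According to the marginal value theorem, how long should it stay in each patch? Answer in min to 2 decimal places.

9.31 min

By the marginal value theorem, leave when the instantaneous gain rate g'(t) equals the habitat-wide average g(t)/(T + t).
g'(t) = 117·5.1/(t + 5.1)². Setting 117·5.1/(t+5.1)² = 117t/[(t+5.1)(17+t)] gives 5.1(17+t) = t(t+5.1), so t² = 5.1×17 = 86.7.
t* = √86.7 = 9.311 min.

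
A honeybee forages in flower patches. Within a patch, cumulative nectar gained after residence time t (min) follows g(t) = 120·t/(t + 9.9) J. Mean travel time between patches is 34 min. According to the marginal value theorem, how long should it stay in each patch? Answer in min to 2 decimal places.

Optimal t* satisfies g'(t*) = g(t*)/(T + t*).
g'(t) = 120·9.9/(t + 9.9)². Setting 120·9.9/(t+9.9)² = 120t/[(t+9.9)(34+t)] gives 9.9(34+t) = t(t+9.9), so t² = 9.9×34 = 336.6.
t* = √336.6 = 18.35 min.

18.35 min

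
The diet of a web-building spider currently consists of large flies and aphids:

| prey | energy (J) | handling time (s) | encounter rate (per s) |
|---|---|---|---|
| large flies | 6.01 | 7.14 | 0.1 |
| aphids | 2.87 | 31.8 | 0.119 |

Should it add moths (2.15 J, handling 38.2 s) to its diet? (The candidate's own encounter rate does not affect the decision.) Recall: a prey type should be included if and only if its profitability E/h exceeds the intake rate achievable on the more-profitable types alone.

Current rate: (0.1×6.01 + 0.119×2.87)/(1 + 0.1×7.14 + 0.119×31.8) = 0.1714 J/s.
moths: E/h = 2.15/38.2 = 0.05628 J/s.
0.05628 < 0.1714, so adding moths would lower the average — exclude it.

No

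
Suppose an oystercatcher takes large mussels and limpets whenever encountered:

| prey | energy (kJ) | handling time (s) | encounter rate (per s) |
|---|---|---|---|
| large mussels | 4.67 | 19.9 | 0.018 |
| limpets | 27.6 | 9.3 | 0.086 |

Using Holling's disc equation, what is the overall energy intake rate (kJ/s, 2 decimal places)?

1.14 kJ/s

Energy encountered per unit search time: 0.018×4.67 + 0.086×27.6 = 2.458 kJ/s.
Handling time per unit search time: 0.018×19.9 + 0.086×9.3 = 1.158.
Rate = 2.458/(1 + 1.158) = 1.139 kJ/s.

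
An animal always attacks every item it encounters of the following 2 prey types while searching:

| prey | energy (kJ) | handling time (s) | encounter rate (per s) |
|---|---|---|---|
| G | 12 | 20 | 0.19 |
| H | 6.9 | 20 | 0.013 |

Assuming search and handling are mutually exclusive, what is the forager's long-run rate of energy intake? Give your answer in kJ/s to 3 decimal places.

R = Σλ_iE_i / (1 + Σλ_ih_i)
Numerator: 0.19×12 + 0.013×6.9 = 2.37
Denominator: 1 + 0.19×20 + 0.013×20 = 5.06
R = 2.37/5.06 = 0.4683 kJ/s

0.468 kJ/s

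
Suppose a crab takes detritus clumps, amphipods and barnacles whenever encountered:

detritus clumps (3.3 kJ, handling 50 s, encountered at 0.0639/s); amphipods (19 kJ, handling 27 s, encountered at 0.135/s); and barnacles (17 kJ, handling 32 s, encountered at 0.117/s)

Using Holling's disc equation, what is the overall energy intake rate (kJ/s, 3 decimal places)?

0.411 kJ/s

R = Σλ_iE_i / (1 + Σλ_ih_i)
Numerator: 0.0639×3.3 + 0.135×19 + 0.117×17 = 4.765
Denominator: 1 + 0.0639×50 + 0.135×27 + 0.117×32 = 11.58
R = 4.765/11.58 = 0.4113 kJ/s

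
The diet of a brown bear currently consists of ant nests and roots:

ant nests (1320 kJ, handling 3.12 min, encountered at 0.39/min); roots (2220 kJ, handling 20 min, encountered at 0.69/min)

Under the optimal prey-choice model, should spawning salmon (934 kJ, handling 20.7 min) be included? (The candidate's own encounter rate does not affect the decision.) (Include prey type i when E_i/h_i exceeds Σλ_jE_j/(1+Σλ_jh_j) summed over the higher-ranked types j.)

On ant nests and roots alone, R = ΣλE/(1+Σλh) = 2047/16.02 = 127.8 kJ/min.
spawning salmon: E/h = 934/20.7 = 45.12 kJ/min.
45.12 < 127.8, so adding spawning salmon would lower the average — exclude it.

No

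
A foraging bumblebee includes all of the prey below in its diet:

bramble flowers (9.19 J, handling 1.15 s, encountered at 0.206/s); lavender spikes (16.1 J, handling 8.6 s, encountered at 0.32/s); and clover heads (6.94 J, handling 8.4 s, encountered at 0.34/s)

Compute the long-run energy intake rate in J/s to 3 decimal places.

R = (0.206×9.19 + 0.32×16.1 + 0.34×6.94) / (1 + 0.206×1.15 + 0.32×8.6 + 0.34×8.4) = 9.405/6.845 = 1.374 J/s.

1.374 J/s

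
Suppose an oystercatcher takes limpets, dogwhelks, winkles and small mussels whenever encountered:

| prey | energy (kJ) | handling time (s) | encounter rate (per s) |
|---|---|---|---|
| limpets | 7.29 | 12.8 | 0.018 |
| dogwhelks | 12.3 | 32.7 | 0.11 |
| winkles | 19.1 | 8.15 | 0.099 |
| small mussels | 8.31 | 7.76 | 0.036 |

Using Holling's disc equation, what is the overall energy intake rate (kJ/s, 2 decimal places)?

Energy encountered per unit search time: 0.018×7.29 + 0.11×12.3 + 0.099×19.1 + 0.036×8.31 = 3.674 kJ/s.
Handling time per unit search time: 0.018×12.8 + 0.11×32.7 + 0.099×8.15 + 0.036×7.76 = 4.914.
Rate = 3.674/(1 + 4.914) = 0.6213 kJ/s.

0.62 kJ/s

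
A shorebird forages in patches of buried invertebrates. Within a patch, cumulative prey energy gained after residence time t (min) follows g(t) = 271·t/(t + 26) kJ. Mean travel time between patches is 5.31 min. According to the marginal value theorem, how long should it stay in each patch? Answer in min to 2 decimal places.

By the marginal value theorem, leave when the instantaneous gain rate g'(t) equals the habitat-wide average g(t)/(T + t).
g'(t) = 271·26/(t + 26)². Setting 271·26/(t+26)² = 271t/[(t+26)(5.31+t)] gives 26(5.31+t) = t(t+26), so t² = 26×5.31 = 138.1.
t* = √138.1 = 11.75 min.

11.75 min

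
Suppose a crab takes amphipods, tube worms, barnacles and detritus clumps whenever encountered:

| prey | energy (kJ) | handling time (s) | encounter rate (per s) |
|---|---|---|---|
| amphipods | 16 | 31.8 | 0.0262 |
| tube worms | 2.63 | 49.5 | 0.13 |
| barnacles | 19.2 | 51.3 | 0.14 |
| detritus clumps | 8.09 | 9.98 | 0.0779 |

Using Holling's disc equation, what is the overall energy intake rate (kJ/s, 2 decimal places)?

0.25 kJ/s

R = (0.0262×16 + 0.13×2.63 + 0.14×19.2 + 0.0779×8.09) / (1 + 0.0262×31.8 + 0.13×49.5 + 0.14×51.3 + 0.0779×9.98) = 4.079/16.23 = 0.2514 kJ/s.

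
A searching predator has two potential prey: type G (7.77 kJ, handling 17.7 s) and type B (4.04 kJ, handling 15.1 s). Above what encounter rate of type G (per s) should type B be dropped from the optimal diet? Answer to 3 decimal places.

0.088 per s

Drop type B once their profitability E₂/h₂ falls below the rate achievable on type G alone: E₂/h₂ = λE₁/(1 + λh₁).
Solve for λ: λE₁h₂ = E₂(1 + λh₁) → λ(E₁h₂ − E₂h₁) = E₂ → λ = E₂/(E₁h₂ − E₂h₁).
λ = 4.04/(7.77×15.1 − 4.04×17.7) = 4.04/45.82 = 0.08817 per s.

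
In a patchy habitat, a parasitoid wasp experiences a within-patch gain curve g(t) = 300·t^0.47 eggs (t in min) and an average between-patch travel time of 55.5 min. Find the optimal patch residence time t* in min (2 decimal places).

49.22 min

By the marginal value theorem, leave when the instantaneous gain rate g'(t) equals the habitat-wide average g(t)/(T + t).
g'(t) = 0.47·300·t^-0.53. Setting 0.47·300·t^-0.53 = 300·t^0.47/(55.5+t) gives 0.47(55.5+t) = t, so 0.53·t = 0.47×55.5.
t* = 0.47×55.5/0.53 = 49.22 min.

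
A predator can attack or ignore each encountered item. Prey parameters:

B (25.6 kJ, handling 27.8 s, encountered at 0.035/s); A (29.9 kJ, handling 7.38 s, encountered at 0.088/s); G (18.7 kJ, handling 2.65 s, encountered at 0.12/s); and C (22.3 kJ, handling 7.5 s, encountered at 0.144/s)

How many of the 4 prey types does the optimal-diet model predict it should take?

Rank by E/h (kJ/s): G 7.06, A 4.05, C 2.97, B 0.921. Include each in turn until the next type's E/h falls below the running intake rate.
Rate on top 1: 1.703. A: 4.05 > 1.703 → include.
Rate on top 2: 2.478. C: 2.97 > 2.478 → include.
Rate on top 3: 2.654. B: 0.921 < 2.654 → exclude; stop.
Optimal diet: G, A, C — 3 of 4 types.

3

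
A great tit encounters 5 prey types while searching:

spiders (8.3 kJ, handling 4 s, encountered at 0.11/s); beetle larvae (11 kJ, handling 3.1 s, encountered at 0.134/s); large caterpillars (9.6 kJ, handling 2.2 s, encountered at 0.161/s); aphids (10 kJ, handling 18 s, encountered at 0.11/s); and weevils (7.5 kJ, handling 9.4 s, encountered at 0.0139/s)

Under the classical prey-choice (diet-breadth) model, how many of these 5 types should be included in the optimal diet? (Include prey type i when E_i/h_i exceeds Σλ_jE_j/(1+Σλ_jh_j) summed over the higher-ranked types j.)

3

Profitabilities (E/h, kJ/s): large caterpillars 4.36, beetle larvae 3.55, spiders 2.08, weevils 0.798, aphids 0.556. Add prey in this order while the next type's profitability exceeds the intake rate on those already taken.
Rate on top 1: 1.141. beetle larvae: 3.55 > 1.141 → include.
Rate on top 2: 1.706. spiders: 2.08 > 1.706 → include.
Rate on top 3: 1.78. weevils: 0.798 < 1.78 → exclude; stop.
Optimal diet: large caterpillars, beetle larvae, spiders — 3 of 5 types.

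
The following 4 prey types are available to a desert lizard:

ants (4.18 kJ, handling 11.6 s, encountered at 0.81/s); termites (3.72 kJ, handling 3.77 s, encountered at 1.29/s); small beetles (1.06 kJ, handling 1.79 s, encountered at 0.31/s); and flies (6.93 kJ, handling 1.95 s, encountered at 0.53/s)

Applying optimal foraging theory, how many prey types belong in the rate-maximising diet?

1

Profitabilities (E/h, kJ/s): flies 3.55, termites 0.987, small beetles 0.592, ants 0.36. Add prey in this order while the next type's profitability exceeds the intake rate on those already taken.
Rate on top 1: 1.806. termites: 0.987 < 1.806 → exclude; stop.
Optimal diet: flies — 1 of 4 types.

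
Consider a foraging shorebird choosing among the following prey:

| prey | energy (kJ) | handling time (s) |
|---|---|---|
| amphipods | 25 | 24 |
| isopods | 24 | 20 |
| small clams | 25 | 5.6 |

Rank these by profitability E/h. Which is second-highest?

In descending order of E/h:
small clams: 25/5.6 = 4.46 kJ/s
isopods: 24/20 = 1.2 kJ/s
amphipods: 25/24 = 1.04 kJ/s

isopods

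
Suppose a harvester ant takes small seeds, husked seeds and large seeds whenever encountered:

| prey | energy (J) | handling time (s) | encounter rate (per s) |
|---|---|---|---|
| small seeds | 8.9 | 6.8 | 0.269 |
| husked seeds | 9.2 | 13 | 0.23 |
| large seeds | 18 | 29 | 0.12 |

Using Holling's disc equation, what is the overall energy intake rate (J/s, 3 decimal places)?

0.717 J/s

Energy encountered per unit search time: 0.269×8.9 + 0.23×9.2 + 0.12×18 = 6.67 J/s.
Handling time per unit search time: 0.269×6.8 + 0.23×13 + 0.12×29 = 8.299.
Rate = 6.67/(1 + 8.299) = 0.7173 J/s.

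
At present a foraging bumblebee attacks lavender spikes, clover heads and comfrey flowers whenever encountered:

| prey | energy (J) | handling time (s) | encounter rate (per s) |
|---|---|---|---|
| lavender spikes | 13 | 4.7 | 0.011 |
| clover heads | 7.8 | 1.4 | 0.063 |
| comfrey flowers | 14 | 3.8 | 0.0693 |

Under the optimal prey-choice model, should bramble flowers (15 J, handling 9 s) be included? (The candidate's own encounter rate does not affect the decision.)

Yes

On lavender spikes, clover heads and comfrey flowers alone, R = ΣλE/(1+Σλh) = 1.605/1.403 = 1.143 J/s.
Profitability of bramble flowers: 15/9 = 1.667 J/s.
1.667 > 1.143, so adding bramble flowers raises the average — include it.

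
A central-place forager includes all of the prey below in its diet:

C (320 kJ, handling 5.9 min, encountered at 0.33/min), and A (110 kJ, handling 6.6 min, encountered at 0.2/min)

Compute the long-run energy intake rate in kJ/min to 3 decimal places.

R = (0.33×320 + 0.2×110) / (1 + 0.33×5.9 + 0.2×6.6) = 127.6/4.267 = 29.9 kJ/min.

29.904 kJ/min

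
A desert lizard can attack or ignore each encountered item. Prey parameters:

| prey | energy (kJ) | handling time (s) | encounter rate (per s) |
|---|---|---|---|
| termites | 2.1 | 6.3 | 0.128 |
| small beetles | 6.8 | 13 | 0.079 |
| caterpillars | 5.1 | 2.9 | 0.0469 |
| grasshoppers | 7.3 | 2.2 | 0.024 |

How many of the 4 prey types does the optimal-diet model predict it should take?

Rank by E/h (kJ/s): grasshoppers 3.32, caterpillars 1.76, small beetles 0.523, termites 0.333. Include each in turn until the next type's E/h falls below the running intake rate.
Rate on top 1: 0.1664. caterpillars: 1.76 > 0.1664 → include.
Rate on top 2: 0.3486. small beetles: 0.523 > 0.3486 → include.
Rate on top 3: 0.4295. termites: 0.333 < 0.4295 → exclude; stop.
Optimal diet: grasshoppers, caterpillars, small beetles — 3 of 4 types.

3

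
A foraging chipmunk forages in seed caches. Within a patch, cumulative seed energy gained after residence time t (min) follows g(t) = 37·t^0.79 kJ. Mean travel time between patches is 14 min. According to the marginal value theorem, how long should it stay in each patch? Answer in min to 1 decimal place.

Optimal t* satisfies g'(t*) = g(t*)/(T + t*).
g'(t) = 0.79·37·t^-0.21. Setting 0.79·37·t^-0.21 = 37·t^0.79/(14+t) gives 0.79(14+t) = t, so 0.21·t = 0.79×14.
t* = 0.79×14/0.21 = 52.67 min.

52.7 min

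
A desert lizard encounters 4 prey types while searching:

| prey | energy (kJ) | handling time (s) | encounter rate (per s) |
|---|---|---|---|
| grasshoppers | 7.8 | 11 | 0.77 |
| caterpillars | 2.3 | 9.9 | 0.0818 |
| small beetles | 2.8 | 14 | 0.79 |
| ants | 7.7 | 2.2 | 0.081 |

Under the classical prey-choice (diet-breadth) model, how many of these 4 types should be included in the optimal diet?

E/h in descending order: ants 3.5, grasshoppers 0.709, caterpillars 0.232, small beetles 0.2 kJ/s. The optimal diet is the largest prefix of this list for which every included type satisfies E_i/h_i > R on the types above it.
Rate on top 1: 0.5294. grasshoppers: 0.709 > 0.5294 → include.
Rate on top 2: 0.6871. caterpillars: 0.232 < 0.6871 → exclude; stop.
Optimal diet: ants, grasshoppers — 2 of 4 types.

2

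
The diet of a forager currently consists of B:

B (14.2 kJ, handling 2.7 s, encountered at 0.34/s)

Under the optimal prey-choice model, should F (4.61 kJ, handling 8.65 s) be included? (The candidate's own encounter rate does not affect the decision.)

No

Current rate: (0.34×14.2)/(1 + 0.34×2.7) = 2.517 kJ/s.
F: E/h = 4.61/8.65 = 0.5329 kJ/s.
Since 0.5329 < R, time spent handling F is better spent searching.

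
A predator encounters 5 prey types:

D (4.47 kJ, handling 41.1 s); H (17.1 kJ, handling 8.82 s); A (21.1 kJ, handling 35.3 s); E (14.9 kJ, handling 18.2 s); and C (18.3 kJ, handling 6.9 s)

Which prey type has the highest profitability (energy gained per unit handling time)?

Profitability E/h (kJ/s): D = 4.47/41.1 = 0.109, H = 17.1/8.82 = 1.94, A = 21.1/35.3 = 0.598, E = 14.9/18.2 = 0.819, C = 18.3/6.9 = 2.65.
Ranked: C > H > E > A > D.

C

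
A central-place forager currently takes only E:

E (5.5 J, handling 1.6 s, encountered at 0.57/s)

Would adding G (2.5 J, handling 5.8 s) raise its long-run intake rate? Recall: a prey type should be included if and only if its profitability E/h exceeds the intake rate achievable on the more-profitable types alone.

No

On E alone, R = ΣλE/(1+Σλh) = 3.135/1.912 = 1.64 J/s.
Profitability of G: 2.5/5.8 = 0.431 J/s.
0.431 < 1.64, so adding G would lower the average — exclude it.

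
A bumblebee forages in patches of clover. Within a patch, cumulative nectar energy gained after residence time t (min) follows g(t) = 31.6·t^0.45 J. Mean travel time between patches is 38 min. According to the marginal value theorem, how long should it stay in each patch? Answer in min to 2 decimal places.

31.09 min

Optimal t* satisfies g'(t*) = g(t*)/(T + t*).
g'(t) = 0.45·31.6·t^-0.55. Setting 0.45·31.6·t^-0.55 = 31.6·t^0.45/(38+t) gives 0.45(38+t) = t, so 0.55·t = 0.45×38.
t* = 0.45×38/0.55 = 31.09 min.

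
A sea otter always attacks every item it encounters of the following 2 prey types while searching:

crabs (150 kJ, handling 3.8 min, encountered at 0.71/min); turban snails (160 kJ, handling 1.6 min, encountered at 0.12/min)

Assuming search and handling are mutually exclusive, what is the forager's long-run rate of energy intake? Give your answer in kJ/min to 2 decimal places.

R = Σλ_iE_i / (1 + Σλ_ih_i)
Numerator: 0.71×150 + 0.12×160 = 125.7
Denominator: 1 + 0.71×3.8 + 0.12×1.6 = 3.89
R = 125.7/3.89 = 32.31 kJ/min

32.31 kJ/min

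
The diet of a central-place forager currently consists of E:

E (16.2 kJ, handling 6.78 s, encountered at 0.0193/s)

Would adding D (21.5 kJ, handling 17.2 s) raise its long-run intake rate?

On E alone, R = ΣλE/(1+Σλh) = 0.3127/1.131 = 0.2765 kJ/s.
Profitability of D: 21.5/17.2 = 1.25 kJ/s.
Since 1.25 > R, including D increases the long-run rate.

Yes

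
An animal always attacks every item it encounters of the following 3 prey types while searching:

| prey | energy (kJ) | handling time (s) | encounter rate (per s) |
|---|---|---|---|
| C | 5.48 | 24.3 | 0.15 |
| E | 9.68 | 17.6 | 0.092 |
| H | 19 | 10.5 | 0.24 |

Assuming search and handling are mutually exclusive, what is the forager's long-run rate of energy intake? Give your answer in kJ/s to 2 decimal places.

0.71 kJ/s

R = Σλ_iE_i / (1 + Σλ_ih_i)
Numerator: 0.15×5.48 + 0.092×9.68 + 0.24×19 = 6.273
Denominator: 1 + 0.15×24.3 + 0.092×17.6 + 0.24×10.5 = 8.784
R = 6.273/8.784 = 0.7141 kJ/s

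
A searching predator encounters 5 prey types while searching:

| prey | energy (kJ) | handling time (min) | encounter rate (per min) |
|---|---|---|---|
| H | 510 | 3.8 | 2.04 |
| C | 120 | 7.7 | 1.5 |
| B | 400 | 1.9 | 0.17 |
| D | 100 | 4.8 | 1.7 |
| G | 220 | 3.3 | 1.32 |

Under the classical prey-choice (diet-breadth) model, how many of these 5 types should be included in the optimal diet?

Rank by E/h (kJ/min): B 211, H 134, G 66.7, D 20.8, C 15.6. Include each in turn until the next type's E/h falls below the running intake rate.
Rate on top 1: 51.4. H: 134 > 51.4 → include.
Rate on top 2: 122.1. G: 66.7 < 122.1 → exclude; stop.
Optimal diet: B, H — 2 of 5 types.

2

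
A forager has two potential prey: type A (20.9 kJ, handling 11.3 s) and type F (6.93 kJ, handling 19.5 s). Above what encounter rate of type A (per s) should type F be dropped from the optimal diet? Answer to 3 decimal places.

0.021 per s

Drop type F once their profitability E₂/h₂ falls below the rate achievable on type A alone: E₂/h₂ = λE₁/(1 + λh₁).
Solve for λ: λE₁h₂ = E₂(1 + λh₁) → λ(E₁h₂ − E₂h₁) = E₂ → λ = E₂/(E₁h₂ − E₂h₁).
λ = 6.93/(20.9×19.5 − 6.93×11.3) = 6.93/329.2 = 0.02105 per s.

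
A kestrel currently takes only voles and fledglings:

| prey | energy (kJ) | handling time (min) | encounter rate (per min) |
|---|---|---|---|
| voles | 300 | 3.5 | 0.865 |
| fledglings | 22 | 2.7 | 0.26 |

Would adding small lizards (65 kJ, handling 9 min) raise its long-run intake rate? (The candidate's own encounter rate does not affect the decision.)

No

On voles and fledglings alone, R = ΣλE/(1+Σλh) = 265.2/4.729 = 56.08 kJ/min.
Profitability of small lizards: 65/9 = 7.222 kJ/min.
Since 7.222 < R, time spent handling small lizards is better spent searching.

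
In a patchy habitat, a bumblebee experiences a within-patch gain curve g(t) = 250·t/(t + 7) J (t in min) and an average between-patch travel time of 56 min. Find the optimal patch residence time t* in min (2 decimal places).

19.80 min

Maximise g(t)/(T+t): set derivative to zero → g'(t)(T+t) = g(t).
g'(t) = 250·7/(t + 7)². Setting 250·7/(t+7)² = 250t/[(t+7)(56+t)] gives 7(56+t) = t(t+7), so t² = 7×56 = 392.
t* = √392 = 19.8 min.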